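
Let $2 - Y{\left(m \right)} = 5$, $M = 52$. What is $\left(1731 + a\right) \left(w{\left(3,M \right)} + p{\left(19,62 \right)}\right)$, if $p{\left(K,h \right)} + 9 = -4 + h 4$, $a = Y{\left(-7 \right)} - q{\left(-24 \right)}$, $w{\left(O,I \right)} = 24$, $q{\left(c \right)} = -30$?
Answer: $455322$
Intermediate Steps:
$Y{\left(m \right)} = -3$ ($Y{\left(m \right)} = 2 - 5 = -3$)
$a = 27$ ($a = -3 - -30 = -3 + 30 = 27$)
$p{\left(K,h \right)} = -13 + 4 h$ ($p{\left(K,h \right)} = -9 + \left(-4 + h 4\right) = -9 + \left(-4 + 4 h\right) = -13 + 4 h$)
$\left(1731 + a\right) \left(w{\left(3,M \right)} + p{\left(19,62 \right)}\right) = \left(1731 + 27\right) \left(24 + \left(-13 + 4 \cdot 62\right)\right) = 1758 \left(24 + \left(-13 + 248\right)\right) = 1758 \left(24 + 235\right) = 1758 \cdot 259 = 455322$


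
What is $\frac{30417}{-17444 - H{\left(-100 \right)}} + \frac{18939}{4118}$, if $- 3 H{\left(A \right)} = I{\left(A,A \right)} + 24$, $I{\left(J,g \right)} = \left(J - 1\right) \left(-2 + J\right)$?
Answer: $\frac{34981668}{14415059} \approx 2.4267$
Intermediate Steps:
$I{\left(J,g \right)} = \left(-1 + J\right) \left(-2 + J\right)$
$H{\left(A \right)} = - \frac{26}{3} + A - \frac{A^{2}}{3}$ ($H{\left(A \right)} = - \frac{\left(2 + A^{2} - 3 A\right) + 24}{3} = - \frac{26 + A^{2} - 3 A}{3} = - \frac{26}{3} + A - \frac{A^{2}}{3}$)
$\frac{30417}{-17444 - H{\left(-100 \right)}} + \frac{18939}{4118} = \frac{30417}{-17444 - \left(- \frac{26}{3} - 100 - \frac{\left(-100\right)^{2}}{3}\right)} + \frac{18939}{4118} = \frac{30417}{-17444 - \left(- \frac{26}{3} - 100 - \frac{10000}{3}\right)} + 18939 \cdot \frac{1}{4118} = \frac{30417}{-17444 - \left(- \frac{26}{3} - 100 - \frac{10000}{3}\right)} + \frac{18939}{4118} = \frac{30417}{-17444 - -3442} + \frac{18939}{4118} = \frac{30417}{-17444 + 3442} + \frac{18939}{4118} = \frac{30417}{-14002} + \frac{18939}{4118} = 30417 \left(- \frac{1}{14002}\right) + \frac{18939}{4118} = - \frac{30417}{14002} + \frac{18939}{4118} = \frac{34981668}{14415059}$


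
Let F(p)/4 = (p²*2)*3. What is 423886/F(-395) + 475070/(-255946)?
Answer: -417613798961/239603847900 ≈ -1.7429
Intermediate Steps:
F(p) = 24*p² (F(p) = 4*((p²*2)*3) = 4*((2*p²)*3) = 4*(6*p²) = 24*p²)
423886/F(-395) + 475070/(-255946) = 423886/((24*(-395)²)) + 475070/(-255946) = 423886/((24*156025)) + 475070*(-1/255946) = 423886/3744600 - 237535/127973 = 423886*(1/3744600) - 237535/127973 = 211943/1872300 - 237535/127973 = -417613798961/239603847900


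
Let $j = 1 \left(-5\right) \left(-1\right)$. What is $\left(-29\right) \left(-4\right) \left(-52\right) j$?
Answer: $-30160$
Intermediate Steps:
$j = 5$ ($j = \left(-5\right) \left(-1\right) = 5$)
$\left(-29\right) \left(-4\right) \left(-52\right) j = \left(-29\right) \left(-4\right) \left(-52\right) 5 = 116 \left(-52\right) 5 = \left(-6032\right) 5 = -30160$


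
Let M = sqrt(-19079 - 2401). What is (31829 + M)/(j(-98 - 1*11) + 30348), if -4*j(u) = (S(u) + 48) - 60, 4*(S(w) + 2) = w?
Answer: 509264/485733 + 32*I*sqrt(5370)/485733 ≈ 1.0484 + 0.0048277*I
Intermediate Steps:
S(w) = -2 + w/4
j(u) = 7/2 - u/16 (j(u) = -(((-2 + u/4) + 48) - 60)/4 = -((46 + u/4) - 60)/4 = -(-14 + u/4)/4 = 7/2 - u/16)
M = 2*I*sqrt(5370) (M = sqrt(-21480) = 2*I*sqrt(5370) ≈ 146.56*I)
(31829 + M)/(j(-98 - 1*11) + 30348) = (31829 + 2*I*sqrt(5370))/((7/2 - (-98 - 1*11)/16) + 30348) = (31829 + 2*I*sqrt(5370))/((7/2 - (-98 - 11)/16) + 30348) = (31829 + 2*I*sqrt(5370))/((7/2 - 1/16*(-109)) + 30348) = (31829 + 2*I*sqrt(5370))/((7/2 + 109/16) + 30348) = (31829 + 2*I*sqrt(5370))/(165/16 + 30348) = (31829 + 2*I*sqrt(5370))/(485733/16) = (31829 + 2*I*sqrt(5370))*(16/485733) = 509264/485733 + 32*I*sqrt(5370)/485733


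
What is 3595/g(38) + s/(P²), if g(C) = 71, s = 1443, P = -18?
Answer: 422411/7668 ≈ 55.088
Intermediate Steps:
3595/g(38) + s/(P²) = 3595/71 + 1443/((-18)²) = 3595*(1/71) + 1443/324 = 3595/71 + 1443*(1/324) = 3595/71 + 481/108 = 422411/7668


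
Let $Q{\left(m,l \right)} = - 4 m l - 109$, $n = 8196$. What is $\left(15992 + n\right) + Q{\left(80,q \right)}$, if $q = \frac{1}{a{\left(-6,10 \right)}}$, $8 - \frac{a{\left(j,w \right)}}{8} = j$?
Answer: $\frac{168533}{7} \approx 24076.0$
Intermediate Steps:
$a{\left(j,w \right)} = 64 - 8 j$
$q = \frac{1}{112}$ ($q = \frac{1}{64 - -48} = \frac{1}{64 + 48} = \frac{1}{112} \approx 0.0089286$)
$Q{\left(m,l \right)} = -109 - 4 l m$ ($Q{\left(m,l \right)} = - 4 l m - 109 = -109 - 4 l m$)
$\left(15992 + n\right) + Q{\left(80,q \right)} = \left(15992 + 8196\right) - \left(109 + \frac{1}{28} \cdot 80\right) = 24188 - \frac{783}{7} = \frac{168533}{7}$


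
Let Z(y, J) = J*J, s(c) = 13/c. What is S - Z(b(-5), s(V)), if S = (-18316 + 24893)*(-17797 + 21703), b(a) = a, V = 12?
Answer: 3699325559/144 ≈ 2.5690e+7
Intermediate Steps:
Z(y, J) = J²
S = 25689762 (S = 6577*3906 = 25689762)
S - Z(b(-5), s(V)) = 25689762 - (13/12)² = 25689762 - 1*169/144 = 25689762 - 169/144 = 3699325559/144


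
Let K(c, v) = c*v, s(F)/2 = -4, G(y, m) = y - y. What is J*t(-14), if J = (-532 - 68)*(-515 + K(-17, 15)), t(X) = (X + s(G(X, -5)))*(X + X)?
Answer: 284592000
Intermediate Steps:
G(y, m) = 0
s(F) = -8 (s(F) = 2*(-4) = -8)
t(X) = 2*X*(-8 + X) (t(X) = (X - 8)*(X + X) = (-8 + X)*(2*X) = 2*X*(-8 + X))
J = 462000 (J = (-532 - 68)*(-515 - 17*15) = -600*(-515 - 255) = -600*(-770) = 462000)
J*t(-14) = 462000*(2*(-14)*(-8 - 14)) = 462000*(2*(-14)*(-22)) = 462000*616 = 284592000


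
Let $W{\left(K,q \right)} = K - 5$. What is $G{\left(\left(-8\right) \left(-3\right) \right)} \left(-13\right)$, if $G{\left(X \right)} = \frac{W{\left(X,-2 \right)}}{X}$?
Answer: $- \frac{247}{24} \approx -10.292$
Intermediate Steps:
$W{\left(K,q \right)} = -5 + K$
$G{\left(X \right)} = \frac{-5 + X}{X}$
$G{\left(\left(-8\right) \left(-3\right) \right)} \left(-13\right) = \frac{-5 - -24}{\left(-8\right) \left(-3\right)} \left(-13\right) = \frac{-5 + 24}{24} \left(-13\right) = \frac{1}{24} \cdot 19 \left(-13\right) = \frac{19}{24} \left(-13\right) = - \frac{247}{24}$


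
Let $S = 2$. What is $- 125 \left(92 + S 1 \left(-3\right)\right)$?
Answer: $-10750$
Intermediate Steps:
$- 125 \left(92 + S 1 \left(-3\right)\right) = - 125 \left(92 + 2 \cdot 1 \left(-3\right)\right) = - 125 \left(92 + 2 \left(-3\right)\right) = - 125 \left(92 - 6\right) = \left(-125\right) 86 = -10750$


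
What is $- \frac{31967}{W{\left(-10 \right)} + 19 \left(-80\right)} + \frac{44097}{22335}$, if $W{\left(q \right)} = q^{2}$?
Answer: $\frac{51773379}{2114380} \approx 24.486$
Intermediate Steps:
$- \frac{31967}{W{\left(-10 \right)} + 19 \left(-80\right)} + \frac{44097}{22335} = - \frac{31967}{\left(-10\right)^{2} + 19 \left(-80\right)} + \frac{44097}{22335} = - \frac{31967}{100 - 1520} + 44097 \cdot \frac{1}{22335} = - \frac{31967}{-1420} + \frac{14699}{7445} = \left(-31967\right) \left(- \frac{1}{1420}\right) + \frac{14699}{7445} = \frac{31967}{1420} + \frac{14699}{7445} = \frac{51773379}{2114380}$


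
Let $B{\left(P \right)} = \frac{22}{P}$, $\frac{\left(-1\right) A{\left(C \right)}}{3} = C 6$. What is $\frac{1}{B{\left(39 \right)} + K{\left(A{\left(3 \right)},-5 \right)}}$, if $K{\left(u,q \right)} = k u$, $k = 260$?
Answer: $- \frac{39}{547538} \approx -7.1228 \cdot 10^{-5}$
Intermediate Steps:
$A{\left(C \right)} = - 18 C$ ($A{\left(C \right)} = - 3 C 6 = - 3 \cdot 6 C = - 18 C$)
$K{\left(u,q \right)} = 260 u$
$\frac{1}{B{\left(39 \right)} + K{\left(A{\left(3 \right)},-5 \right)}} = \frac{1}{\frac{22}{39} + 260 \left(\left(-18\right) 3\right)} = \frac{1}{22 \cdot \frac{1}{39} + 260 \left(-54\right)} = \frac{1}{\frac{22}{39} - 14040} = \frac{1}{- \frac{547538}{39}} = - \frac{39}{547538}$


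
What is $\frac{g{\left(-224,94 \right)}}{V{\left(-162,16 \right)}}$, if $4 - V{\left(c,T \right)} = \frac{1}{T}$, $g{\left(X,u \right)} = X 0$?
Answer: $0$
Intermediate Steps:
$g{\left(X,u \right)} = 0$
$V{\left(c,T \right)} = 4 - \frac{1}{T}$
$\frac{g{\left(-224,94 \right)}}{V{\left(-162,16 \right)}} = \frac{0}{4 - \frac{1}{16}} = \frac{0}{\frac{63}{16}} = 0 \cdot \frac{16}{63} = 0$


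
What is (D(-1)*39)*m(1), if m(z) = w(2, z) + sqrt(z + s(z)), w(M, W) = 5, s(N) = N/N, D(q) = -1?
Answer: -195 - 39*sqrt(2) ≈ -250.15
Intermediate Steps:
s(N) = 1
m(z) = 5 + sqrt(1 + z) (m(z) = 5 + sqrt(z + 1) = 5 + sqrt(1 + z))
(D(-1)*39)*m(1) = (-1*39)*(5 + sqrt(1 + 1)) = -39*(5 + sqrt(2)) = -195 - 39*sqrt(2)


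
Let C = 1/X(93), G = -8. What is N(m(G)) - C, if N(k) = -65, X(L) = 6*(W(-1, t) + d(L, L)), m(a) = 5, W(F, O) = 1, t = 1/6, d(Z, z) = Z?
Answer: -36661/564 ≈ -65.002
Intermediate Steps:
t = ⅙ ≈ 0.16667
X(L) = 6 + 6*L (X(L) = 6*(1 + L) = 6 + 6*L)
C = 1/564 (C = 1/(6 + 6*93) = 1/(6 + 558) = 1/564 ≈ 0.0017731)
N(m(G)) - C = -65 - 1*1/564 = -65 - 1/564 = -36661/564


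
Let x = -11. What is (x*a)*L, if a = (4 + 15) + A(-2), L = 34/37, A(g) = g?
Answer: -6358/37 ≈ -171.84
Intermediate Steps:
L = 34/37 (L = 34*(1/37) = 34/37 ≈ 0.91892)
a = 17 (a = (4 + 15) - 2 = 19 - 2 = 17)
(x*a)*L = -11*17*(34/37) = -187*34/37 = -6358/37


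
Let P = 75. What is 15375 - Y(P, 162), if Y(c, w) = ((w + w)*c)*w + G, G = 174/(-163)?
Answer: -639159501/163 ≈ -3.9212e+6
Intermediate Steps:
G = -174/163 (G = 174*(-1/163) = -174/163 ≈ -1.0675)
Y(c, w) = -174/163 + 2*c*w**2 (Y(c, w) = ((w + w)*c)*w - 174/163 = ((2*w)*c)*w - 174/163 = (2*c*w)*w - 174/163 = 2*c*w**2 - 174/163 = -174/163 + 2*c*w**2)
15375 - Y(P, 162) = 15375 - (-174/163 + 2*75*162**2) = 15375 - (-174/163 + 2*75*26244) = 15375 - (-174/163 + 3936600) = 15375 - 1*641665626/163 = 15375 - 641665626/163 = -639159501/163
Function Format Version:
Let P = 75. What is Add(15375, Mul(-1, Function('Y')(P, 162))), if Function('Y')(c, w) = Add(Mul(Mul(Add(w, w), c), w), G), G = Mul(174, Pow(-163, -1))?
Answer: Rational(-639159501, 163) ≈ -3.9212e+6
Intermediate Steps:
G = Rational(-174, 163) (G = Mul(174, Rational(-1, 163)) = Rational(-174, 163) ≈ -1.0675)
Function('Y')(c, w) = Add(Rational(-174, 163), Mul(2, c, Pow(w, 2))) (Function('Y')(c, w) = Add(Mul(Mul(Add(w, w), c), w), Rational(-174, 163)) = Add(Mul(Mul(Mul(2, w), c), w), Rational(-174, 163)) = Add(Mul(Mul(2, c, w), w), Rational(-174, 163)) = Add(Mul(2, c, Pow(w, 2)), Rational(-174, 163)) = Add(Rational(-174, 163), Mul(2, c, Pow(w, 2))))
Add(15375, Mul(-1, Function('Y')(P, 162))) = Add(15375, Mul(-1, Add(Rational(-174, 163), Mul(2, 75, Pow(162, 2))))) = Add(15375, Mul(-1, Add(Rational(-174, 163), Mul(2, 75, 26244)))) = Add(15375, Mul(-1, Add(Rational(-174, 163), 3936600))) = Add(15375, Mul(-1, Rational(641665626, 163))) = Add(15375, Rational(-641665626, 163)) = Rational(-639159501, 163)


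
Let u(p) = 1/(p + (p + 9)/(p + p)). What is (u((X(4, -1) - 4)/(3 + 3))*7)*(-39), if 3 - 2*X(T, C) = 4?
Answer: 1092/25 ≈ 43.680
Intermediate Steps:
X(T, C) = -1/2 (X(T, C) = 3/2 - 1/2*4 = 3/2 - 2 = -1/2)
u(p) = 1/(p + (9 + p)/(2*p)) (u(p) = 1/(p + (9 + p)/((2*p))) = 1/(p + (9 + p)*(1/(2*p))) = 1/(p + (9 + p)/(2*p)))
(u((X(4, -1) - 4)/(3 + 3))*7)*(-39) = ((2*((-1/2 - 4)/(3 + 3))/(9 + (-1/2 - 4)/(3 + 3) + 2*((-1/2 - 4)/(3 + 3))**2))*7)*(-39) = ((2*(-9/2/6)/(9 - 9/2/6 + 2*(-9/2/6)**2))*7)*(-39) = ((2*(-9/2*1/6)/(9 - 9/2*1/6 + 2*(-9/2*1/6)**2))*7)*(-39) = ((2*(-3/4)/(9 - 3/4 + 2*(-3/4)**2))*7)*(-39) = ((2*(-3/4)/(9 - 3/4 + 2*(9/16)))*7)*(-39) = ((2*(-3/4)/(9 - 3/4 + 9/8))*7)*(-39) = ((2*(-3/4)/(75/8))*7)*(-39) = ((2*(-3/4)*(8/75))*7)*(-39) = -4/25*7*(-39) = -28/25*(-39) = 1092/25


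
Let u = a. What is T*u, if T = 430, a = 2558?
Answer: 1099940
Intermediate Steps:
u = 2558
T*u = 430*2558 = 1099940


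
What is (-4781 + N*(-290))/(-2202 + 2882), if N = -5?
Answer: -3331/680 ≈ -4.8985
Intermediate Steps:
(-4781 + N*(-290))/(-2202 + 2882) = (-4781 - 5*(-290))/(-2202 + 2882) = (-4781 + 1450)/680 = -3331*1/680 = -3331/680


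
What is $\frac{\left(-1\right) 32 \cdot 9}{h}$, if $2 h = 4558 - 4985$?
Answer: $\frac{576}{427} \approx 1.3489$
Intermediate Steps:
$h = - \frac{427}{2}$ ($h = \frac{4558 - 4985}{2} = \frac{1}{2} \left(-427\right) = - \frac{427}{2} \approx -213.5$)
$\frac{\left(-1\right) 32 \cdot 9}{h} = \frac{\left(-1\right) 32 \cdot 9}{- \frac{427}{2}} = \left(-32\right) 9 \left(- \frac{2}{427}\right) = \left(-288\right) \left(- \frac{2}{427}\right) = \frac{576}{427}$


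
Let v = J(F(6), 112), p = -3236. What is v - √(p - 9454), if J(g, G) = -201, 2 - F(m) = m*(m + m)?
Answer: -201 - 3*I*√1410 ≈ -201.0 - 112.65*I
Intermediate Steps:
F(m) = 2 - 2*m² (F(m) = 2 - m*(m + m) = 2 - m*2*m = 2 - 2*m²)
v = -201
v - √(p - 9454) = -201 - √(-3236 - 9454) = -201 - √(-12690) = -201 - 3*I*√1410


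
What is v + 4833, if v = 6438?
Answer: 11271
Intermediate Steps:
v + 4833 = 6438 + 4833 = 11271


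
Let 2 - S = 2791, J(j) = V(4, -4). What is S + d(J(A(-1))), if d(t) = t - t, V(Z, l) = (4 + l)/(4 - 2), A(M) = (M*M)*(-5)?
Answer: -2789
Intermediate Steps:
A(M) = -5*M**2 (A(M) = M**2*(-5) = -5*M**2)
V(Z, l) = 2 + l/2 (V(Z, l) = (4 + l)/2 = (4 + l)*(1/2) = 2 + l/2)
J(j) = 0 (J(j) = 2 + (1/2)*(-4) = 2 - 2 = 0)
d(t) = 0
S = -2789 (S = 2 - 1*2791 = 2 - 2791 = -2789)
S + d(J(A(-1))) = -2789 + 0 = -2789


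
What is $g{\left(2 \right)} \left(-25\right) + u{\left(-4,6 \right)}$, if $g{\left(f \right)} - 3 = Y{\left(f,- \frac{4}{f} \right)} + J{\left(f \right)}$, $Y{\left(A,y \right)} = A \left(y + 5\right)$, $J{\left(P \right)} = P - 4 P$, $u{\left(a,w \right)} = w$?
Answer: $-69$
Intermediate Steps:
$J{\left(P \right)} = - 3 P$
$Y{\left(A,y \right)} = A \left(5 + y\right)$
$g{\left(f \right)} = 3 - 3 f + f \left(5 - \frac{4}{f}\right)$ ($g{\left(f \right)} = 3 + \left(f \left(5 - \frac{4}{f}\right) - 3 f\right) = 3 + \left(- 3 f + f \left(5 - \frac{4}{f}\right)\right) = 3 - 3 f + f \left(5 - \frac{4}{f}\right)$)
$g{\left(2 \right)} \left(-25\right) + u{\left(-4,6 \right)} = \left(-1 + 2 \cdot 2\right) \left(-25\right) + 6 = \left(-1 + 4\right) \left(-25\right) + 6 = 3 \left(-25\right) + 6 = -75 + 6 = -69$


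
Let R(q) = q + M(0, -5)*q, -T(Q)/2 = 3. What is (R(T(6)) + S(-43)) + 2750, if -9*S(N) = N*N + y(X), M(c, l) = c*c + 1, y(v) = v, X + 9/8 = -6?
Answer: 182401/72 ≈ 2533.3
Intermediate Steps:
X = -57/8 (X = -9/8 - 6 = -57/8 ≈ -7.1250)
T(Q) = -6 (T(Q) = -2*3 = -6)
M(c, l) = 1 + c² (M(c, l) = c² + 1 = 1 + c²)
S(N) = 19/24 - N²/9 (S(N) = -(N*N - 57/8)/9 = -(N² - 57/8)/9 = -(-57/8 + N²)/9 = 19/24 - N²/9)
R(q) = 2*q (R(q) = q + (1 + 0²)*q = q + (1 + 0)*q = q + 1*q = q + q = 2*q)
(R(T(6)) + S(-43)) + 2750 = (2*(-6) + (19/24 - ⅑*(-43)²)) + 2750 = (-12 + (19/24 - ⅑*1849)) + 2750 = (-12 + (19/24 - 1849/9)) + 2750 = (-12 - 14735/72) + 2750 = -15599/72 + 2750 = 182401/72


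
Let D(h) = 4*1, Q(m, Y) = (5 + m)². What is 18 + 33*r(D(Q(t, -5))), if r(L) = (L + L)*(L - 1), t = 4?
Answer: 810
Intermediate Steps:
D(h) = 4
r(L) = 2*L*(-1 + L) (r(L) = (2*L)*(-1 + L) = 2*L*(-1 + L))
18 + 33*r(D(Q(t, -5))) = 18 + 33*(2*4*(-1 + 4)) = 18 + 33*(2*4*3) = 18 + 33*24 = 18 + 792 = 810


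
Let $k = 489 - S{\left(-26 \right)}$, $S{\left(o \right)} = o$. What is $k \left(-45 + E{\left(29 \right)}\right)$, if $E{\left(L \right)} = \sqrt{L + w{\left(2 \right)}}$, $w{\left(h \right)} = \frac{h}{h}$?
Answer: $-23175 + 515 \sqrt{30} \approx -20354.0$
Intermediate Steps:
$w{\left(h \right)} = 1$
$k = 515$ ($k = 489 - -26 = 489 + 26 = 515$)
$E{\left(L \right)} = \sqrt{1 + L}$ ($E{\left(L \right)} = \sqrt{L + 1} = \sqrt{1 + L}$)
$k \left(-45 + E{\left(29 \right)}\right) = 515 \left(-45 + \sqrt{1 + 29}\right) = 515 \left(-45 + \sqrt{30}\right) = -23175 + 515 \sqrt{30}$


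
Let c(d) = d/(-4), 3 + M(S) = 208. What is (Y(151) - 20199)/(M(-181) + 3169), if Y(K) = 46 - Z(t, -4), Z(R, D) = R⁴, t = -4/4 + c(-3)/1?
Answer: -5159169/863744 ≈ -5.9730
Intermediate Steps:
M(S) = 205 (M(S) = -3 + 208 = 205)
c(d) = -d/4 (c(d) = d*(-¼) = -d/4)
t = -¼ (t = -4/4 - ¼*(-3)/1 = -4*¼ + (¾)*1 = -1 + ¾ = -¼ ≈ -0.25000)
Y(K) = 11775/256 (Y(K) = 46 - (-¼)⁴ = 46 - 1*1/256 = 46 - 1/256 = 11775/256)
(Y(151) - 20199)/(M(-181) + 3169) = (11775/256 - 20199)/(205 + 3169) = -5159169/256/3374 = -5159169/256*1/3374 = -5159169/863744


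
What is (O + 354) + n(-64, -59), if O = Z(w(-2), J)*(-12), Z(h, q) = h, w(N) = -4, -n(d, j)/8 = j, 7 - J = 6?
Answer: 874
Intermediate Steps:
J = 1 (J = 7 - 1*6 = 7 - 6 = 1)
n(d, j) = -8*j
O = 48 (O = -4*(-12) = 48)
(O + 354) + n(-64, -59) = (48 + 354) - 8*(-59) = 402 + 472 = 874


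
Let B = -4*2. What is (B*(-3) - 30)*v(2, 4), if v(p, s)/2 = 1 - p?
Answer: 12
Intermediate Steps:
B = -8
v(p, s) = 2 - 2*p (v(p, s) = 2*(1 - p) = 2 - 2*p)
(B*(-3) - 30)*v(2, 4) = (-8*(-3) - 30)*(2 - 2*2) = (24 - 30)*(2 - 4) = -6*(-2) = 12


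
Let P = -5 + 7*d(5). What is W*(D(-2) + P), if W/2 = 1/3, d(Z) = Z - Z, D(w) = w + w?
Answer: -6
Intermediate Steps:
D(w) = 2*w
d(Z) = 0
P = -5 (P = -5 + 7*0 = -5 + 0 = -5)
W = 2/3 ≈ 0.66667
W*(D(-2) + P) = 2*(2*(-2) - 5)/3 = 2*(-4 - 5)/3 = (2/3)*(-9) = -6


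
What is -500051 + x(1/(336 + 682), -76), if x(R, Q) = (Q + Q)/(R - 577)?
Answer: -15459068521/30915 ≈ -5.0005e+5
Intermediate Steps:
x(R, Q) = 2*Q/(-577 + R) (x(R, Q) = (2*Q)/(-577 + R) = 2*Q/(-577 + R))
-500051 + x(1/(336 + 682), -76) = -500051 + 2*(-76)/(-577 + 1/(336 + 682)) = -500051 + 2*(-76)/(-577 + 1/1018) = -500051 + 2*(-76)/(-587385/1018) = -500051 + 2*(-76)*(-1018/587385) = -500051 + 8144/30915 = -15459068521/30915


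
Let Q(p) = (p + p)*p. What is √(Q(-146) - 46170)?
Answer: I*√3538 ≈ 59.481*I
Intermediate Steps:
Q(p) = 2*p² (Q(p) = (2*p)*p = 2*p²)
√(Q(-146) - 46170) = √(2*(-146)² - 46170) = √(2*21316 - 46170) = √(42632 - 46170) = √(-3538) = I*√3538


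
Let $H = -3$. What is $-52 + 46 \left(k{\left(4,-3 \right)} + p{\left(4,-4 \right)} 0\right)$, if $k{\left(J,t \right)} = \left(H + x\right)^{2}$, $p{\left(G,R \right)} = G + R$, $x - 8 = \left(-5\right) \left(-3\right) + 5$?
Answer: $28698$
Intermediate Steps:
$x = 28$ ($x = 8 + \left(\left(-5\right) \left(-3\right) + 5\right) = 8 + \left(15 + 5\right) = 8 + 20 = 28$)
$k{\left(J,t \right)} = 625$ ($k{\left(J,t \right)} = \left(-3 + 28\right)^{2} = 25^{2} = 625$)
$-52 + 46 \left(k{\left(4,-3 \right)} + p{\left(4,-4 \right)} 0\right) = -52 + 46 \left(625 + \left(4 - 4\right) 0\right) = -52 + 46 \left(625 + 0 \cdot 0\right) = -52 + 46 \left(625 + 0\right) = -52 + 46 \cdot 625 = -52 + 28750 = 28698$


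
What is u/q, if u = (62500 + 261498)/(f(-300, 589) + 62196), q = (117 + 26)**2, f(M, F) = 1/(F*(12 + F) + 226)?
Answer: 114764951570/450506932327309 ≈ 0.00025475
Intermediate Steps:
f(M, F) = 1/(226 + F*(12 + F))
q = 20449 (q = 143**2 = 20449)
u = 114764951570/22030756141 (u = (62500 + 261498)/(1/(226 + 589**2 + 12*589) + 62196) = 323998/(1/(226 + 346921 + 7068) + 62196) = 323998/(1/354215 + 62196) = 323998/(22030756141/354215) = 323998*(354215/22030756141) = 114764951570/22030756141 ≈ 5.2093)
u/q = (114764951570/22030756141)/20449 = (114764951570/22030756141)*(1/20449) = 114764951570/450506932327309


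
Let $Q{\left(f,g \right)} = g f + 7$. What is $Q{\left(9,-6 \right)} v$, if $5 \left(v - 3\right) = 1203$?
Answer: $- \frac{57246}{5} \approx -11449.0$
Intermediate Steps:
$v = \frac{1218}{5}$ ($v = 3 + \frac{1}{5} \cdot 1203 = 3 + \frac{1203}{5} = \frac{1218}{5} \approx 243.6$)
$Q{\left(f,g \right)} = 7 + f g$ ($Q{\left(f,g \right)} = f g + 7 = 7 + f g$)
$Q{\left(9,-6 \right)} v = \left(7 + 9 \left(-6\right)\right) \frac{1218}{5} = \left(7 - 54\right) \frac{1218}{5} = \left(-47\right) \frac{1218}{5} = - \frac{57246}{5}$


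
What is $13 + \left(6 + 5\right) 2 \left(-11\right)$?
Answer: $-229$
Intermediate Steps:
$13 + \left(6 + 5\right) 2 \left(-11\right) = 13 + 11 \cdot 2 \left(-11\right) = 13 + 22 \left(-11\right) = 13 - 242 = -229$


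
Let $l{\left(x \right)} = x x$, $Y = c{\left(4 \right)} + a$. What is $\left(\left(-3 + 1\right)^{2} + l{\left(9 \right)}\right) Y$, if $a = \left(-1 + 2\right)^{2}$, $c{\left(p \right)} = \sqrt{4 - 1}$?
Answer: $85 + 85 \sqrt{3} \approx 232.22$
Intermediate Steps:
$c{\left(p \right)} = \sqrt{3}$
$a = 1$ ($a = 1^{2} = 1$)
$Y = 1 + \sqrt{3}$ ($Y = \sqrt{3} + 1 = 1 + \sqrt{3} \approx 2.7321$)
$l{\left(x \right)} = x^{2}$
$\left(\left(-3 + 1\right)^{2} + l{\left(9 \right)}\right) Y = \left(\left(-3 + 1\right)^{2} + 9^{2}\right) \left(1 + \sqrt{3}\right) = \left(\left(-2\right)^{2} + 81\right) \left(1 + \sqrt{3}\right) = \left(4 + 81\right) \left(1 + \sqrt{3}\right) = 85 \left(1 + \sqrt{3}\right) = 85 + 85 \sqrt{3}$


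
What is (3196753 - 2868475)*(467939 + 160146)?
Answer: 206186487630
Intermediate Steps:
(3196753 - 2868475)*(467939 + 160146) = 328278*628085 = 206186487630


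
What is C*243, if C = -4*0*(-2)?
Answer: 0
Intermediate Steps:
C = 0 (C = 0*(-2) = 0)
C*243 = 0*243 = 0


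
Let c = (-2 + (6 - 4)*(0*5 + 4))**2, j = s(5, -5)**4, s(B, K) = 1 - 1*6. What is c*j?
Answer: 22500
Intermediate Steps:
s(B, K) = -5 (s(B, K) = 1 - 6 = -5)
j = 625 (j = (-5)**4 = 625)
c = 36 (c = (-2 + 2*(0 + 4))**2 = (-2 + 2*4)**2 = (-2 + 8)**2 = 6**2 = 36)
c*j = 36*625 = 22500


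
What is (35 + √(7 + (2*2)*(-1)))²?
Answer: (35 + √3)² ≈ 1349.2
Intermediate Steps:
(35 + √(7 + (2*2)*(-1)))² = (35 + √(7 + 4*(-1)))² = (35 + √(7 - 4))² = (35 + √3)²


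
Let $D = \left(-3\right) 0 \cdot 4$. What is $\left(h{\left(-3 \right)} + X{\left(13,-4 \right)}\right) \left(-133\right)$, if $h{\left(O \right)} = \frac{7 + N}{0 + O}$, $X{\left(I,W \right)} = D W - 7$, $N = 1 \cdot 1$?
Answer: $\frac{3857}{3} \approx 1285.7$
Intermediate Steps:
$D = 0$ ($D = 0 \cdot 4 = 0$)
$N = 1$
$X{\left(I,W \right)} = -7$ ($X{\left(I,W \right)} = 0 W - 7 = 0 - 7 = -7$)
$h{\left(O \right)} = \frac{8}{O}$ ($h{\left(O \right)} = \frac{7 + 1}{0 + O} = \frac{8}{O}$)
$\left(h{\left(-3 \right)} + X{\left(13,-4 \right)}\right) \left(-133\right) = \left(\frac{8}{-3} - 7\right) \left(-133\right) = \left(8 \left(- \frac{1}{3}\right) - 7\right) \left(-133\right) = \left(- \frac{8}{3} - 7\right) \left(-133\right) = \left(- \frac{29}{3}\right) \left(-133\right) = \frac{3857}{3}$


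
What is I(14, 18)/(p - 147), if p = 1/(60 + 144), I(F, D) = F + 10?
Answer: -4896/29987 ≈ -0.16327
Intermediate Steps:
I(F, D) = 10 + F
p = 1/204 ≈ 0.0049020
I(14, 18)/(p - 147) = (10 + 14)/(1/204 - 147) = 24/(-29987/204) = 24*(-204/29987) = -4896/29987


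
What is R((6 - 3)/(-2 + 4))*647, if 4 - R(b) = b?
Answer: 3235/2 ≈ 1617.5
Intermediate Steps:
R(b) = 4 - b
R((6 - 3)/(-2 + 4))*647 = (4 - (6 - 3)/(-2 + 4))*647 = (4 - 3/2)*647 = (5/2)*647 = 3235/2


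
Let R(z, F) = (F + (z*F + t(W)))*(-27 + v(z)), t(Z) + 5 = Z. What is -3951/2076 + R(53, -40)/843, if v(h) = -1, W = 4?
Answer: 40761305/583356 ≈ 69.874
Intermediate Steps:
t(Z) = -5 + Z
R(z, F) = 28 - 28*F - 28*F*z (R(z, F) = (F + (z*F + (-5 + 4)))*(-27 - 1) = (F + (F*z - 1))*(-28) = (F + (-1 + F*z))*(-28) = (-1 + F + F*z)*(-28) = 28 - 28*F - 28*F*z)
-3951/2076 + R(53, -40)/843 = -3951/2076 + (28 - 28*(-40) - 28*(-40)*53)/843 = -3951*1/2076 + (28 + 1120 + 59360)*(1/843) = -1317/692 + 60508*(1/843) = -1317/692 + 60508/843 = 40761305/583356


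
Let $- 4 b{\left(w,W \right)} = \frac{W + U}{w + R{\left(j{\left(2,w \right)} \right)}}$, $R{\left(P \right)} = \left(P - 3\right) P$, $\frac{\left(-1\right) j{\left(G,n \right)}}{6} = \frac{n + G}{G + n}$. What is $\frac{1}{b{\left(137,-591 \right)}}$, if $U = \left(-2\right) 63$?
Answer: $\frac{764}{717} \approx 1.0656$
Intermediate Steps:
$j{\left(G,n \right)} = -6$ ($j{\left(G,n \right)} = - 6 \frac{n + G}{G + n} = - 6 \frac{G + n}{G + n} = \left(-6\right) 1 = -6$)
$U = -126$
$R{\left(P \right)} = P \left(-3 + P\right)$ ($R{\left(P \right)} = \left(-3 + P\right) P = P \left(-3 + P\right)$)
$b{\left(w,W \right)} = - \frac{-126 + W}{4 \left(54 + w\right)}$ ($b{\left(w,W \right)} = - \frac{\left(W - 126\right) \frac{1}{w - 6 \left(-3 - 6\right)}}{4} = - \frac{\left(-126 + W\right) \frac{1}{w - -54}}{4} = - \frac{\left(-126 + W\right) \frac{1}{w + 54}}{4} = - \frac{\left(-126 + W\right) \frac{1}{54 + w}}{4} = - \frac{\frac{1}{54 + w} \left(-126 + W\right)}{4} = - \frac{-126 + W}{4 \left(54 + w\right)}$)
$\frac{1}{b{\left(137,-591 \right)}} = \frac{1}{\frac{1}{4} \frac{1}{54 + 137} \left(126 - -591\right)} = \frac{1}{\frac{1}{4} \cdot \frac{1}{191} \left(126 + 591\right)} = \frac{1}{\frac{1}{4} \cdot \frac{1}{191} \cdot 717} = \frac{1}{\frac{717}{764}} = \frac{764}{717}$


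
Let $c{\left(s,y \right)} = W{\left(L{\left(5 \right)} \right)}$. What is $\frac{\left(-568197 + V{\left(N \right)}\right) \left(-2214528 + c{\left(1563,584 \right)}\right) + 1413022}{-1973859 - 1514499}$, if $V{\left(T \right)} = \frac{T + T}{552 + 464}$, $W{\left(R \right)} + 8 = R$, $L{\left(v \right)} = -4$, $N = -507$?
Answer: $- \frac{159803923162999}{443021466} \approx -3.6071 \cdot 10^{5}$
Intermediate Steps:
$W{\left(R \right)} = -8 + R$
$V{\left(T \right)} = \frac{T}{508}$ ($V{\left(T \right)} = \frac{2 T}{1016} = 2 T \frac{1}{1016} = \frac{T}{508}$)
$c{\left(s,y \right)} = -12$ ($c{\left(s,y \right)} = -8 - 4 = -12$)
$\frac{\left(-568197 + V{\left(N \right)}\right) \left(-2214528 + c{\left(1563,584 \right)}\right) + 1413022}{-1973859 - 1514499} = \frac{\left(-568197 + \frac{1}{508} \left(-507\right)\right) \left(-2214528 - 12\right) + 1413022}{-1973859 - 1514499} = \frac{\left(-568197 - \frac{507}{508}\right) \left(-2214540\right) + 1413022}{-3488358} = \left(\left(- \frac{288644583}{508}\right) \left(-2214540\right) + 1413022\right) \left(- \frac{1}{3488358}\right) = \left(\frac{159803743709205}{127} + 1413022\right) \left(- \frac{1}{3488358}\right) = \frac{159803923162999}{127} \left(- \frac{1}{3488358}\right) = - \frac{159803923162999}{443021466}$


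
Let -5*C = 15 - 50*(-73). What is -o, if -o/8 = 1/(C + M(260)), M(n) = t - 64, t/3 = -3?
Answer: -4/403 ≈ -0.0099256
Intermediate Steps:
t = -9 (t = 3*(-3) = -9)
M(n) = -73 (M(n) = -9 - 64 = -73)
C = -733 (C = -(15 - 50*(-73))/5 = -(15 + 3650)/5 = -⅕*3665 = -733)
o = 4/403 (o = -8/(-733 - 73) = -8/(-806) = -8*(-1/806) = 4/403 ≈ 0.0099256)
-o = -1*4/403 = -4/403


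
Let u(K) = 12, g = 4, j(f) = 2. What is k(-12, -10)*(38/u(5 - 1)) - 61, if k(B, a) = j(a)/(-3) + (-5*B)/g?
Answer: -281/18 ≈ -15.611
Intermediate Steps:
k(B, a) = -⅔ - 5*B/4 (k(B, a) = 2/(-3) - 5*B/4 = 2*(-⅓) - 5*B*(¼) = -⅔ - 5*B/4)
k(-12, -10)*(38/u(5 - 1)) - 61 = (-⅔ - 5/4*(-12))*(38/12) - 61 = (-⅔ + 15)*(38*(1/12)) - 61 = (43/3)*(19/6) - 61 = 817/18 - 61 = -281/18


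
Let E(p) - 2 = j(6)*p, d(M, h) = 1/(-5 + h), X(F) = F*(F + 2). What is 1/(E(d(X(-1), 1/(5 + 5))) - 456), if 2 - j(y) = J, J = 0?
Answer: -49/22266 ≈ -0.0022007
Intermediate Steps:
j(y) = 2 (j(y) = 2 - 1*0 = 2 + 0 = 2)
X(F) = F*(2 + F)
E(p) = 2 + 2*p
1/(E(d(X(-1), 1/(5 + 5))) - 456) = 1/((2 + 2/(-5 + 1/(5 + 5))) - 456) = 1/((2 + 2/(-5 + 1/10)) - 456) = 1/((2 + 2/(-5 + ⅒)) - 456) = 1/((2 + 2/(-49/10)) - 456) = 1/((2 + 2*(-10/49)) - 456) = 1/((2 - 20/49) - 456) = 1/(78/49 - 456) = 1/(-22266/49) = -49/22266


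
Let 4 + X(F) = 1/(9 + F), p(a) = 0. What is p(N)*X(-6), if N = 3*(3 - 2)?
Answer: 0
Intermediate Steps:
N = 3 (N = 3*1 = 3)
X(F) = -4 + 1/(9 + F)
p(N)*X(-6) = 0*((-35 - 4*(-6))/(9 - 6)) = 0*((-35 + 24)/3) = 0*((⅓)*(-11)) = 0*(-11/3) = 0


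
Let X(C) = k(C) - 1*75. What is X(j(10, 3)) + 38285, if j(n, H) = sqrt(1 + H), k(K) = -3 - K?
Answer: 38205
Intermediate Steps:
X(C) = -78 - C (X(C) = (-3 - C) - 1*75 = (-3 - C) - 75 = -78 - C)
X(j(10, 3)) + 38285 = (-78 - sqrt(1 + 3)) + 38285 = (-78 - sqrt(4)) + 38285 = (-78 - 1*2) + 38285 = (-78 - 2) + 38285 = -80 + 38285 = 38205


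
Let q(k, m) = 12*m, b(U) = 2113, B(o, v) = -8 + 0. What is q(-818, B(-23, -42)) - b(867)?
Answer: -2209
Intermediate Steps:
B(o, v) = -8
q(-818, B(-23, -42)) - b(867) = 12*(-8) - 1*2113 = -96 - 2113 = -2209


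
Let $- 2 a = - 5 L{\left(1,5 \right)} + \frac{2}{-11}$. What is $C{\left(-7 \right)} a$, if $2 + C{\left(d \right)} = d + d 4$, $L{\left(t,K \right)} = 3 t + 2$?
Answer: $- \frac{10249}{22} \approx -465.86$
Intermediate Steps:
$L{\left(t,K \right)} = 2 + 3 t$
$a = \frac{277}{22}$ ($a = - \frac{- 5 \left(2 + 3 \cdot 1\right) + \frac{2}{-11}}{2} = - \frac{- 5 \left(2 + 3\right) + 2 \left(- \frac{1}{11}\right)}{2} = - \frac{\left(-5\right) 5 - \frac{2}{11}}{2} = - \frac{-25 - \frac{2}{11}}{2} = \left(- \frac{1}{2}\right) \left(- \frac{277}{11}\right) = \frac{277}{22} \approx 12.591$)
$C{\left(d \right)} = -2 + 5 d$ ($C{\left(d \right)} = -2 + \left(d + d 4\right) = -2 + \left(d + 4 d\right) = -2 + 5 d$)
$C{\left(-7 \right)} a = \left(-2 + 5 \left(-7\right)\right) \frac{277}{22} = \left(-2 - 35\right) \frac{277}{22} = \left(-37\right) \frac{277}{22} = - \frac{10249}{22}$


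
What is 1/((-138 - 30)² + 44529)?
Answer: 1/72753 ≈ 1.3745e-5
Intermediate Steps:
1/((-138 - 30)² + 44529) = 1/((-168)² + 44529) = 1/(28224 + 44529) = 1/72753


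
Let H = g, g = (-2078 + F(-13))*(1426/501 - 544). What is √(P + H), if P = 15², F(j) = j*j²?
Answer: 5*√2581023243/167 ≈ 1521.1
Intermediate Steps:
F(j) = j³
P = 225
g = 386343150/167 (g = (-2078 + (-13)³)*(1426/501 - 544) = (-2078 - 2197)*(1426*(1/501) - 544) = -4275*(1426/501 - 544) = -4275*(-271118/501) = 386343150/167 ≈ 2.3134e+6)
H = 386343150/167 ≈ 2.3134e+6
√(P + H) = √(225 + 386343150/167) = √(386380725/167) = 5*√2581023243/167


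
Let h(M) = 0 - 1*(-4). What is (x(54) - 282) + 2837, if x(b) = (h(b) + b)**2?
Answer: 5919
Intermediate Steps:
h(M) = 4 (h(M) = 0 + 4 = 4)
x(b) = (4 + b)**2
(x(54) - 282) + 2837 = ((4 + 54)**2 - 282) + 2837 = (58**2 - 282) + 2837 = (3364 - 282) + 2837 = 3082 + 2837 = 5919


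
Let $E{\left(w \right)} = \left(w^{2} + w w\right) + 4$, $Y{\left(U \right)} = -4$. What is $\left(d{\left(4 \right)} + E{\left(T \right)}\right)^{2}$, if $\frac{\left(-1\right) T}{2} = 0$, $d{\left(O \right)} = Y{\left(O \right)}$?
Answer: $0$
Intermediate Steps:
$d{\left(O \right)} = -4$
$T = 0$ ($T = \left(-2\right) 0 = 0$)
$E{\left(w \right)} = 4 + 2 w^{2}$ ($E{\left(w \right)} = \left(w^{2} + w^{2}\right) + 4 = 2 w^{2} + 4 = 4 + 2 w^{2}$)
$\left(d{\left(4 \right)} + E{\left(T \right)}\right)^{2} = \left(-4 + \left(4 + 2 \cdot 0^{2}\right)\right)^{2} = \left(-4 + \left(4 + 2 \cdot 0\right)\right)^{2} = \left(-4 + \left(4 + 0\right)\right)^{2} = \left(-4 + 4\right)^{2} = 0^{2} = 0$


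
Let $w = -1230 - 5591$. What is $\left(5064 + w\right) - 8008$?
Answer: $-9765$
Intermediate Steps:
$w = -6821$ ($w = -1230 - 5591 = -6821$)
$\left(5064 + w\right) - 8008 = \left(5064 - 6821\right) - 8008 = -1757 - 8008 = -9765$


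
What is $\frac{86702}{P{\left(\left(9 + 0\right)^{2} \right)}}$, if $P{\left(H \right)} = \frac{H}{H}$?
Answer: $86702$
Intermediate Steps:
$P{\left(H \right)} = 1$
$\frac{86702}{P{\left(\left(9 + 0\right)^{2} \right)}} = \frac{86702}{1} = 86702 \cdot 1 = 86702$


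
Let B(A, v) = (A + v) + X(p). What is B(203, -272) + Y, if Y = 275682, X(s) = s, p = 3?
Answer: 275616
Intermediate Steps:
B(A, v) = 3 + A + v (B(A, v) = (A + v) + 3 = 3 + A + v)
B(203, -272) + Y = (3 + 203 - 272) + 275682 = -66 + 275682 = 275616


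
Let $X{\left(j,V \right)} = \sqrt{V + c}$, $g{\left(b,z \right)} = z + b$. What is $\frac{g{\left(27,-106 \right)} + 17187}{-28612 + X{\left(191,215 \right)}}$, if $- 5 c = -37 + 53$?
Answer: $- \frac{2447470480}{4093231661} - \frac{17108 \sqrt{5295}}{4093231661} \approx -0.59824$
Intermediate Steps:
$c = - \frac{16}{5}$ ($c = - \frac{-37 + 53}{5} = \left(- \frac{1}{5}\right) 16 = - \frac{16}{5} \approx -3.2$)
$g{\left(b,z \right)} = b + z$
$X{\left(j,V \right)} = \sqrt{- \frac{16}{5} + V}$ ($X{\left(j,V \right)} = \sqrt{V - \frac{16}{5}} = \sqrt{- \frac{16}{5} + V}$)
$\frac{g{\left(27,-106 \right)} + 17187}{-28612 + X{\left(191,215 \right)}} = \frac{\left(27 - 106\right) + 17187}{-28612 + \frac{\sqrt{-80 + 25 \cdot 215}}{5}} = \frac{-79 + 17187}{-28612 + \frac{\sqrt{-80 + 5375}}{5}} = \frac{17108}{-28612 + \frac{\sqrt{5295}}{5}}$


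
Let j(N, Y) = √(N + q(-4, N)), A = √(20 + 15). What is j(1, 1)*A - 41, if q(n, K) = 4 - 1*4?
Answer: -41 + √35 ≈ -35.084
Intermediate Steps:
q(n, K) = 0 (q(n, K) = 4 - 4 = 0)
A = √35 ≈ 5.9161
j(N, Y) = √N (j(N, Y) = √(N + 0) = √N)
j(1, 1)*A - 41 = √1*√35 - 41 = 1*√35 - 41 = √35 - 41 = -41 + √35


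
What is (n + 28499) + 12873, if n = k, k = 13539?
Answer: 54911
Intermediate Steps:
n = 13539
(n + 28499) + 12873 = (13539 + 28499) + 12873 = 42038 + 12873 = 54911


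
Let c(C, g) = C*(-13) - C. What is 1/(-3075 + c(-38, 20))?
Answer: -1/2543 ≈ -0.00039324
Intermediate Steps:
c(C, g) = -14*C (c(C, g) = -13*C - C = -14*C)
1/(-3075 + c(-38, 20)) = 1/(-3075 - 14*(-38)) = 1/(-3075 + 532) = 1/(-2543) = -1/2543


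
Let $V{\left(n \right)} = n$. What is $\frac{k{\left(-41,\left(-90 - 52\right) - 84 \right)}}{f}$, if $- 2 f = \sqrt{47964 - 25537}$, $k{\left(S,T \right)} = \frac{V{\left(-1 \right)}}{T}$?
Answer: $- \frac{\sqrt{22427}}{2534251} \approx -5.9093 \cdot 10^{-5}$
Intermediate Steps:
$k{\left(S,T \right)} = - \frac{1}{T}$
$f = - \frac{\sqrt{22427}}{2}$ ($f = - \frac{\sqrt{47964 - 25537}}{2} = - \frac{\sqrt{22427}}{2} \approx -74.878$)
$\frac{k{\left(-41,\left(-90 - 52\right) - 84 \right)}}{f} = \frac{\left(-1\right) \frac{1}{\left(-90 - 52\right) - 84}}{\left(- \frac{1}{2}\right) \sqrt{22427}} = - \frac{1}{-142 - 84} \left(- \frac{2 \sqrt{22427}}{22427}\right) = - \frac{1}{-226} \left(- \frac{2 \sqrt{22427}}{22427}\right) = \left(-1\right) \left(- \frac{1}{226}\right) \left(- \frac{2 \sqrt{22427}}{22427}\right) = \frac{\left(- \frac{2}{22427}\right) \sqrt{22427}}{226} = - \frac{\sqrt{22427}}{2534251}$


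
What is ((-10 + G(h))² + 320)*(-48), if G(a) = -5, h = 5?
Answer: -26160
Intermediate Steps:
((-10 + G(h))² + 320)*(-48) = ((-10 - 5)² + 320)*(-48) = ((-15)² + 320)*(-48) = (225 + 320)*(-48) = 545*(-48) = -26160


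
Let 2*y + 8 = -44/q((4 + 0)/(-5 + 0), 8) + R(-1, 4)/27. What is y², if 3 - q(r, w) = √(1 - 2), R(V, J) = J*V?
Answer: 1988272/18225 + 31702*I/675 ≈ 109.1 + 46.966*I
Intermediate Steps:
q(r, w) = 3 - I (q(r, w) = 3 - √(1 - 2) = 3 - √(-1) = 3 - I)
y = -110/27 - 11*(3 + I)/5 (y = -4 + (-44*(3 + I)/10 + (4*(-1))/27)/2 = -4 + (-22*(3 + I)/5 - 4*1/27)/2 = -4 + (-22*(3 + I)/5 - 4/27)/2 = -4 + (-4/27 - 22*(3 + I)/5)/2 = -4 + (-2/27 - 11*(3 + I)/5) = -110/27 - 11*(3 + I)/5 ≈ -10.674 - 2.2*I)
y² = (-1441/135 - 11*I/5)²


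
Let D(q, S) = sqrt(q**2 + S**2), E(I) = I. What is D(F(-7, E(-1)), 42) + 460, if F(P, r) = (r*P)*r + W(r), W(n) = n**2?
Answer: 460 + 30*sqrt(2) ≈ 502.43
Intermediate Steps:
F(P, r) = r**2 + P*r**2 (F(P, r) = (r*P)*r + r**2 = (P*r)*r + r**2 = P*r**2 + r**2 = r**2 + P*r**2)
D(q, S) = sqrt(S**2 + q**2)
D(F(-7, E(-1)), 42) + 460 = sqrt(42**2 + ((-1)**2*(1 - 7))**2) + 460 = sqrt(1764 + (1*(-6))**2) + 460 = sqrt(1764 + (-6)**2) + 460 = sqrt(1764 + 36) + 460 = sqrt(1800) + 460 = 30*sqrt(2) + 460 = 460 + 30*sqrt(2)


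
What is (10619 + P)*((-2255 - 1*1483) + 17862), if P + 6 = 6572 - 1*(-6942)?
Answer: 340769748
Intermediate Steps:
P = 13508 (P = -6 + (6572 - 1*(-6942)) = -6 + (6572 + 6942) = -6 + 13514 = 13508)
(10619 + P)*((-2255 - 1*1483) + 17862) = (10619 + 13508)*((-2255 - 1*1483) + 17862) = 24127*((-2255 - 1483) + 17862) = 24127*(-3738 + 17862) = 24127*14124 = 340769748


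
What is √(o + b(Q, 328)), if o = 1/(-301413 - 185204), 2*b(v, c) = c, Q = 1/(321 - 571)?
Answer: 627*√98783251/486617 ≈ 12.806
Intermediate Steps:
Q = -1/250 (Q = 1/(-250) = -1/250 ≈ -0.0040000)
b(v, c) = c/2
o = -1/486617 (o = 1/(-486617) = -1/486617 ≈ -2.0550e-6)
√(o + b(Q, 328)) = √(-1/486617 + (½)*328) = √(-1/486617 + 164) = √(79805187/486617) = 627*√98783251/486617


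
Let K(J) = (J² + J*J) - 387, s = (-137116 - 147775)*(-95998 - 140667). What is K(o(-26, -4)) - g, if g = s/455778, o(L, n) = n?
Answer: -67585529705/455778 ≈ -1.4829e+5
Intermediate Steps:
s = 67423728515 (s = -284891*(-236665) = 67423728515)
K(J) = -387 + 2*J² (K(J) = (J² + J²) - 387 = 2*J² - 387 = -387 + 2*J²)
g = 67423728515/455778 ≈ 1.4793e+5
K(o(-26, -4)) - g = (-387 + 2*(-4)²) - 1*67423728515/455778 = (-387 + 2*16) - 67423728515/455778 = (-387 + 32) - 67423728515/455778 = -355 - 67423728515/455778 = -67585529705/455778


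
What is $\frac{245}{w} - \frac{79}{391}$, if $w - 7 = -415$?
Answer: $- \frac{443}{552} \approx -0.80254$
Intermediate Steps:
$w = -408$ ($w = 7 - 415 = -408$)
$\frac{245}{w} - \frac{79}{391} = \frac{245}{-408} - \frac{79}{391} = 245 \left(- \frac{1}{408}\right) - \frac{79}{391} = - \frac{245}{408} - \frac{79}{391} = - \frac{443}{552}$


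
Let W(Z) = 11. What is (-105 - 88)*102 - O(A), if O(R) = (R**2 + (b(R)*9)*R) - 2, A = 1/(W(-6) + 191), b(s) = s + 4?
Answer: -401596609/20402 ≈ -19684.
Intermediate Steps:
b(s) = 4 + s
A = 1/202 (A = 1/(11 + 191) = 1/202 ≈ 0.0049505)
O(R) = -2 + R**2 + R*(36 + 9*R) (O(R) = (R**2 + ((4 + R)*9)*R) - 2 = (R**2 + (36 + 9*R)*R) - 2 = (R**2 + R*(36 + 9*R)) - 2 = -2 + R**2 + R*(36 + 9*R))
(-105 - 88)*102 - O(A) = (-105 - 88)*102 - (-2 + 10*(1/202)**2 + 36*(1/202)) = -193*102 - (-2 + 10*(1/40804) + 18/101) = -19686 - (-2 + 5/20402 + 18/101) = -19686 - 1*(-37163/20402) = -19686 + 37163/20402 = -401596609/20402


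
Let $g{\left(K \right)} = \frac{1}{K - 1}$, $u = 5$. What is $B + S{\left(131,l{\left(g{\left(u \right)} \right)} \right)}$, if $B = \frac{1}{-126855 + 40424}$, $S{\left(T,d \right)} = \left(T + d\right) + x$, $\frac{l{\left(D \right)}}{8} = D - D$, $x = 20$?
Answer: $\frac{13051080}{86431} \approx 151.0$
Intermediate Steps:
$g{\left(K \right)} = \frac{1}{-1 + K}$
$l{\left(D \right)} = 0$ ($l{\left(D \right)} = 8 \left(D - D\right) = 8 \cdot 0 = 0$)
$S{\left(T,d \right)} = 20 + T + d$ ($S{\left(T,d \right)} = \left(T + d\right) + 20 = 20 + T + d$)
$B = - \frac{1}{86431}$ ($B = \frac{1}{-86431} = - \frac{1}{86431} \approx -1.157 \cdot 10^{-5}$)
$B + S{\left(131,l{\left(g{\left(u \right)} \right)} \right)} = - \frac{1}{86431} + \left(20 + 131 + 0\right) = - \frac{1}{86431} + 151 = \frac{13051080}{86431}$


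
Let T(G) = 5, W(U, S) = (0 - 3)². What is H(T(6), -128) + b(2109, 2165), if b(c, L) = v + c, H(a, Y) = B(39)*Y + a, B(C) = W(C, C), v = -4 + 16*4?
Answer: 1022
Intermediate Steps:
W(U, S) = 9 (W(U, S) = (-3)² = 9)
v = 60 (v = -4 + 64 = 60)
B(C) = 9
H(a, Y) = a + 9*Y (H(a, Y) = 9*Y + a = a + 9*Y)
b(c, L) = 60 + c
H(T(6), -128) + b(2109, 2165) = (5 + 9*(-128)) + (60 + 2109) = (5 - 1152) + 2169 = -1147 + 2169 = 1022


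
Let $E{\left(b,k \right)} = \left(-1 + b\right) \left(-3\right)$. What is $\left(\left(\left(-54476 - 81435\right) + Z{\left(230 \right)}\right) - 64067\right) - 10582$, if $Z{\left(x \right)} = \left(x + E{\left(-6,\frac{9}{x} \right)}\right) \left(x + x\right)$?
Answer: $-95100$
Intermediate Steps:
$E{\left(b,k \right)} = 3 - 3 b$
$Z{\left(x \right)} = 2 x \left(21 + x\right)$ ($Z{\left(x \right)} = \left(x + \left(3 - -18\right)\right) \left(x + x\right) = \left(x + \left(3 + 18\right)\right) 2 x = \left(x + 21\right) 2 x = \left(21 + x\right) 2 x = 2 x \left(21 + x\right)$)
$\left(\left(\left(-54476 - 81435\right) + Z{\left(230 \right)}\right) - 64067\right) - 10582 = \left(\left(\left(-54476 - 81435\right) + 2 \cdot 230 \left(21 + 230\right)\right) - 64067\right) - 10582 = \left(\left(-135911 + 2 \cdot 230 \cdot 251\right) - 64067\right) - 10582 = \left(\left(-135911 + 115460\right) - 64067\right) - 10582 = \left(-20451 - 64067\right) - 10582 = -84518 - 10582 = -95100$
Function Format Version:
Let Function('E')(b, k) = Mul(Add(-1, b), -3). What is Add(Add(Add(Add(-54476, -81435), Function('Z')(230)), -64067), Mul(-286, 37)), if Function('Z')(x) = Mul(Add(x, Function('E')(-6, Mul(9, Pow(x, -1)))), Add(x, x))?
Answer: -95100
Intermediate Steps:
Function('E')(b, k) = Add(3, Mul(-3, b))
Function('Z')(x) = Mul(2, x, Add(21, x)) (Function('Z')(x) = Mul(Add(x, Add(3, Mul(-3, -6))), Add(x, x)) = Mul(Add(x, Add(3, 18)), Mul(2, x)) = Mul(Add(x, 21), Mul(2, x)) = Mul(Add(21, x), Mul(2, x)) = Mul(2, x, Add(21, x)))
Add(Add(Add(Add(-54476, -81435), Function('Z')(230)), -64067), Mul(-286, 37)) = Add(Add(Add(Add(-54476, -81435), Mul(2, 230, Add(21, 230))), -64067), Mul(-286, 37)) = Add(Add(Add(-135911, Mul(2, 230, 251)), -64067), -10582) = Add(Add(Add(-135911, 115460), -64067), -10582) = Add(Add(-20451, -64067), -10582) = Add(-84518, -10582) = -95100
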